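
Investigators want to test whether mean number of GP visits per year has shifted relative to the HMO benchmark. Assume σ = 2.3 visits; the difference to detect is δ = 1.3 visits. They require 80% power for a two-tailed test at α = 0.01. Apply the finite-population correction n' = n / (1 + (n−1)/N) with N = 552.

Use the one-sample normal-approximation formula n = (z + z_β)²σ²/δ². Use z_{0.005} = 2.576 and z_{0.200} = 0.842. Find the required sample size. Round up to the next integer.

n = (z_{α/2} + z_β)² · σ² / δ²
  = (2.576 + 0.842)² · 2.3² / 1.3²
  = 11.6827 · 5.29 / 1.69
  = 36.57
Finite-population correction (N = 552): 36.57 / (1 + (36.57 − 1)/552) = 34.36.
Round up → n = 35.

n = 35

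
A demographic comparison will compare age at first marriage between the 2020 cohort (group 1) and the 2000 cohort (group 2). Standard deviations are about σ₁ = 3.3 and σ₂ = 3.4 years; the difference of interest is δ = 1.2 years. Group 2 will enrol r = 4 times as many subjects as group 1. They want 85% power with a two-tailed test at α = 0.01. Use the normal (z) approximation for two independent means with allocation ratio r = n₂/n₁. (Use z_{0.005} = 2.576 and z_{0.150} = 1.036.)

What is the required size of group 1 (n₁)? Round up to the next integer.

n₁ = (z_{α/2} + z_β)² · (σ₁² + σ₂²/r) / δ²
   = (2.576 + 1.036)² · (3.3² + 3.4²/4) / 1.2²
   = 13.0465 · (10.89 + 2.89) / 1.44
   = 13.0465 · 13.78 / 1.44
   = 124.85
Round up → n₁ = 125; n₂ = r·n₁ = 4 × 125 = 500.

n₁ = 125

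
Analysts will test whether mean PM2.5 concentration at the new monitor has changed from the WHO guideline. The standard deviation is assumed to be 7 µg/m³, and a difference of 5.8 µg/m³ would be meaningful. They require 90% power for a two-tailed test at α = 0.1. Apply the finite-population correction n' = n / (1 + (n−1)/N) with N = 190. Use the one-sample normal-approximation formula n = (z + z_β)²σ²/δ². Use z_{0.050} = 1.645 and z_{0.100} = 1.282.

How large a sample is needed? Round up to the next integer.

n = (z_{α/2} + z_β)² · σ² / δ²
  = (1.645 + 1.282)² · 7² / 5.8²
  = 8.5673 · 49 / 33.64
  = 12.48
Finite-population correction (N = 190): 12.48 / (1 + (12.48 − 1)/190) = 11.77.
Round up → n = 12.

n = 12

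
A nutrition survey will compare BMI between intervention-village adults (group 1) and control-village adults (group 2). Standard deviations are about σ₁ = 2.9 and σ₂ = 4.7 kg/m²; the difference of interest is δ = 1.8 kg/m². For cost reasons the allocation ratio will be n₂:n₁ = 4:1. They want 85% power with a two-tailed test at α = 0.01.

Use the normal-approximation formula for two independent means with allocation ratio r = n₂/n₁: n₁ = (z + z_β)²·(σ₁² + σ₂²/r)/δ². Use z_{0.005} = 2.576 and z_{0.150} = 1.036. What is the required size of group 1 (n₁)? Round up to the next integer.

n₁ = 57

n₁ = (z_{α/2} + z_β)² · (σ₁² + σ₂²/r) / δ²
   = (2.576 + 1.036)² · (2.9² + 4.7²/4) / 1.8²
   = 13.0465 · (8.41 + 5.5225) / 3.24
   = 13.0465 · 13.9325 / 3.24
   = 56.10
Round up → n₁ = 57; n₂ = r·n₁ = 4 × 57 = 228.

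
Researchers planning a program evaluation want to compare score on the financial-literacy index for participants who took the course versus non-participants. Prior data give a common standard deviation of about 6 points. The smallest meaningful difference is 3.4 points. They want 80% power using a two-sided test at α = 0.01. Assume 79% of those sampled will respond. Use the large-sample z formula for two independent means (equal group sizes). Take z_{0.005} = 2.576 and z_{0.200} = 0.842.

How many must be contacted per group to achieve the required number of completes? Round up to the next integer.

n = 93 per group

n = (z_{α/2} + z_β)² · (σ₁² + σ₂²) / δ²
  = (2.576 + 0.842)² · (2·6² = 72) / 3.4²
  = 11.6827 · 72 / 11.56
  = 72.76
Adjust for 79% response: 72.76 / 0.79 = 92.11.
Round up → n = 93 per group.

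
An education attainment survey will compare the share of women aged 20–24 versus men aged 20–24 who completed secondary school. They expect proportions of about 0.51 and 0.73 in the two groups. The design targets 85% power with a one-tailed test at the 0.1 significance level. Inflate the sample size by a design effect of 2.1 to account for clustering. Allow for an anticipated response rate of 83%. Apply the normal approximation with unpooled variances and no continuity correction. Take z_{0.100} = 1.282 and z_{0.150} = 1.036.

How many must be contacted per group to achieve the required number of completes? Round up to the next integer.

n = (z_α + z_β)² · [p₁(1−p₁) + p₂(1−p₂)] / (p₁ − p₂)²
  = (1.282 + 1.036)² · (0.51·0.49 + 0.73·0.27) / (-0.22)²
  = (2.318)² · (0.2499 + 0.1971) / 0.0484
  = 5.3731 · 0.4470 / 0.0484
  = 49.62
Design effect: 2.1 × 49.62 = 104.21.
Adjust for 83% response: 104.21 / 0.83 = 125.55.
Round up → n = 126 per group.

n = 126 per group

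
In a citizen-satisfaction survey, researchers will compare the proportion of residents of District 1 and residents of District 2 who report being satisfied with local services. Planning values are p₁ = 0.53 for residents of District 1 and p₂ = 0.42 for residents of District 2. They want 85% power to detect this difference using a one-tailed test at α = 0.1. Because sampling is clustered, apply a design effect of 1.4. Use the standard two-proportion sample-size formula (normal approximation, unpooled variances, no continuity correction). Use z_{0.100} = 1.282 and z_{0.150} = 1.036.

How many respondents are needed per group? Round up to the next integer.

n = (z_α + z_β)² · [p₁(1−p₁) + p₂(1−p₂)] / (p₁ − p₂)²
  = (1.282 + 1.036)² · (0.53·0.47 + 0.42·0.58) / (0.11)²
  = (2.318)² · (0.2491 + 0.2436) / 0.0121
  = 5.3731 · 0.4927 / 0.0121
  = 218.79
Design effect: 1.4 × 218.79 = 306.30.
Round up → n = 307 per group.

n = 307 per group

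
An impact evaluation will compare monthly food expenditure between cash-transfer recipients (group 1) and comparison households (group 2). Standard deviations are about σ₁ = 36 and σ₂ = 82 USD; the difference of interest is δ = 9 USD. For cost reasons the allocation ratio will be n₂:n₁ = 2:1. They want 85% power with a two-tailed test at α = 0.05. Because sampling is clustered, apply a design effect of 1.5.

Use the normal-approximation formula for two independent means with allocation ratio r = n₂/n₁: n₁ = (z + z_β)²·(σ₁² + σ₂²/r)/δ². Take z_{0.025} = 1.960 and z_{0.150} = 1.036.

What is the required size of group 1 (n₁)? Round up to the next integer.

n₁ = 775

n₁ = (z_{α/2} + z_β)² · (σ₁² + σ₂²/r) / δ²
   = (1.960 + 1.036)² · (36² + 82²/2) / 9²
   = 8.9760 · (1296 + 3362) / 81
   = 8.9760 · 4658 / 81
   = 516.18
Design effect: 1.5 × 516.18 = 774.26.
Round up → n₁ = 775; n₂ = r·n₁ = 2 × 775 = 1550.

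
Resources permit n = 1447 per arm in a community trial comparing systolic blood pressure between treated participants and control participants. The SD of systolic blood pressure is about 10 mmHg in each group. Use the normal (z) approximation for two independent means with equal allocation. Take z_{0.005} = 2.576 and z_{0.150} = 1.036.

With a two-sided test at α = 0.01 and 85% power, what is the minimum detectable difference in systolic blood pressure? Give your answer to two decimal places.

δ = (z_{α/2} + z_β) · √((σ₁²+σ₂²)/n)
  = (2.576 + 1.036) · √(200/1447)
  = 3.612 · √0.13822
  = 3.612 · 0.3718
  = 1.3429

Minimum detectable difference ≈ 1.34 mmHg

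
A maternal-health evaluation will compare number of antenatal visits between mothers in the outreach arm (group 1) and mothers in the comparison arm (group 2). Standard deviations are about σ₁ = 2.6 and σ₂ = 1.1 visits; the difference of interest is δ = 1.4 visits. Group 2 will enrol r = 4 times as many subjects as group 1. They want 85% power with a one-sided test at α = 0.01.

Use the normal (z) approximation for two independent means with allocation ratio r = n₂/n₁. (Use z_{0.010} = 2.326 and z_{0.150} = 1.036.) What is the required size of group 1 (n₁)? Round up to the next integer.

n₁ = 41

n₁ = (z_α + z_β)² · (σ₁² + σ₂²/r) / δ²
   = (2.326 + 1.036)² · (2.6² + 1.1²/4) / 1.4²
   = 11.3030 · (6.76 + 0.3025) / 1.96
   = 11.3030 · 7.0625 / 1.96
   = 40.73
Round up → n₁ = 41; n₂ = r·n₁ = 4 × 41 = 164.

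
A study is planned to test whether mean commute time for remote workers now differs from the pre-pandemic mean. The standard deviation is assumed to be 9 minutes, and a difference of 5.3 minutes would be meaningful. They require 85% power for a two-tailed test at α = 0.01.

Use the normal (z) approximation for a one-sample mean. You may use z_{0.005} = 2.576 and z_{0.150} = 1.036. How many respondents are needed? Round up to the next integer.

n = 38

n = (z_{α/2} + z_β)² · σ² / δ²
  = (2.576 + 1.036)² · 9² / 5.3²
  = 13.0465 · 81 / 28.09
  = 37.62
Round up → n = 38.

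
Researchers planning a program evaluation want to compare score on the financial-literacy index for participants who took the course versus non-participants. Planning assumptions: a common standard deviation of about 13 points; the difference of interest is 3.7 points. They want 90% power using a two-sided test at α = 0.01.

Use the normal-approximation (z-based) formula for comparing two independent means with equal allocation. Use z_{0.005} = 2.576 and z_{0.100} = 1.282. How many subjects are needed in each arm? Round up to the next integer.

n = 368 per group

n = (z_{α/2} + z_β)² · (σ₁² + σ₂²) / δ²
  = (2.576 + 1.282)² · (2·13² = 338) / 3.7²
  = 14.8842 · 338 / 13.69
  = 367.48
Round up → n = 368 per group.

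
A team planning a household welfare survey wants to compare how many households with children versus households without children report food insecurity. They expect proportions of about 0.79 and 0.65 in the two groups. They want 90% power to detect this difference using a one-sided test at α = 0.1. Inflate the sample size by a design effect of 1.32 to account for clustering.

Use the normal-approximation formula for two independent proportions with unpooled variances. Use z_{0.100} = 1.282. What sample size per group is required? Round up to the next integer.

n = (z_α + z_β)² · [p₁(1−p₁) + p₂(1−p₂)] / (p₁ − p₂)²
  = (1.282 + 1.282)² · (0.79·0.21 + 0.65·0.35) / (0.14)²
  = (2.564)² · (0.1659 + 0.2275) / 0.0196
  = 6.5741 · 0.3934 / 0.0196
  = 131.95
Design effect: 1.32 × 131.95 = 174.18.
Round up → n = 175 per group.

n = 175 per group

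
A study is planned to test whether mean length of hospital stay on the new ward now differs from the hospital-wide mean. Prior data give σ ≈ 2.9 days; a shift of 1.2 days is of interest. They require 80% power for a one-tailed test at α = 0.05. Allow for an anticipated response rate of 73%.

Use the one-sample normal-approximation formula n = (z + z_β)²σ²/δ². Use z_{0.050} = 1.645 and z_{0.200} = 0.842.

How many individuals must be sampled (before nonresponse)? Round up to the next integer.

n = 50

n = (z_α + z_β)² · σ² / δ²
  = (1.645 + 0.842)² · 2.9² / 1.2²
  = 6.1852 · 8.41 / 1.44
  = 36.12
Adjust for 73% response: 36.12 / 0.73 = 49.48.
Round up → n = 50.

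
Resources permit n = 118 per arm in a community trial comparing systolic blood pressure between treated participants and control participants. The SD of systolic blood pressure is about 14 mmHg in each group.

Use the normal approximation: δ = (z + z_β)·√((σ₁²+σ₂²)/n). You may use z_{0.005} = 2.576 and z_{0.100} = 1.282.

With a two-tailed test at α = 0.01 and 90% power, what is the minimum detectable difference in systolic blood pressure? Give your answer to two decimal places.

Minimum detectable difference ≈ 7.03 mmHg

δ = (z_{α/2} + z_β) · √((σ₁²+σ₂²)/n)
  = (2.576 + 1.282) · √(392/118)
  = 3.858 · √3.322
  = 3.858 · 1.8226
  = 7.0318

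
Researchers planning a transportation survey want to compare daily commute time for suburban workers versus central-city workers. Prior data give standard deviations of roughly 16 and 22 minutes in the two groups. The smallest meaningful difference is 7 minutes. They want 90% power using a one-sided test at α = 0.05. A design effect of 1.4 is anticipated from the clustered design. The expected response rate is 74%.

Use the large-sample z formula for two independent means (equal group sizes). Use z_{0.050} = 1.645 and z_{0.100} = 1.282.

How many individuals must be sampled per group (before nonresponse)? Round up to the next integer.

n = (z_α + z_β)² · (σ₁² + σ₂²) / δ²
  = (1.645 + 1.282)² · (16² + 22² = 740) / 7²
  = 8.5673 · 740 / 49
  = 129.38
Design effect: 1.4 × 129.38 = 181.14.
Adjust for 74% response: 181.14 / 0.74 = 244.78.
Round up → n = 245 per group.

n = 245 per group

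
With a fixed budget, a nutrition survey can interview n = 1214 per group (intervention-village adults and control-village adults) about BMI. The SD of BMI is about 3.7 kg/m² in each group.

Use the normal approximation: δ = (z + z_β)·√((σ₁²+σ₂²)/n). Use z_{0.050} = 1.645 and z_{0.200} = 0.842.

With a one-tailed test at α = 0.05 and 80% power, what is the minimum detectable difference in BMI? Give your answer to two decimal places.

Minimum detectable difference ≈ 0.37 kg/m²

δ = (z_α + z_β) · √((σ₁²+σ₂²)/n)
  = (1.645 + 0.842) · √(27.38/1214)
  = 2.487 · √0.02255
  = 2.487 · 0.1502
  = 0.3735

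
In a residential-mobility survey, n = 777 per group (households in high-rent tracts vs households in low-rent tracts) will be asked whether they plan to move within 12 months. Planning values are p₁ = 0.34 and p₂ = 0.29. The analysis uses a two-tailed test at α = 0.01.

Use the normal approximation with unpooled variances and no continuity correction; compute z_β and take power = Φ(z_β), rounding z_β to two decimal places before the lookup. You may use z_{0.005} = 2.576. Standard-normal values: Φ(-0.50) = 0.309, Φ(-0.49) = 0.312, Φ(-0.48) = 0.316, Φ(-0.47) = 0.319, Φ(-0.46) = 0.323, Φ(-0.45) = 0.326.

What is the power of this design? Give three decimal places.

Power ≈ 0.326

z_β = |p₁−p₂|·√(n/[p₁q₁+p₂q₂]) − z_{α/2}
    = 0.05 · √(777/0.4303) − 2.576
    = 0.05 · 42.4937 − 2.576
    = 2.1247 − 2.576 = -0.4513 → -0.45
Power = Φ(-0.45) = 0.326.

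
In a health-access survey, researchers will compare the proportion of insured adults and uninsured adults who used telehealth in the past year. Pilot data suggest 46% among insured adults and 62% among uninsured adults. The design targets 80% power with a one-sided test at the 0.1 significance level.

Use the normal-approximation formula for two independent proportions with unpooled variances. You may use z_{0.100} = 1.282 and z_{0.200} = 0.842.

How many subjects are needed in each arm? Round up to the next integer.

n = (z_α + z_β)² · [p₁(1−p₁) + p₂(1−p₂)] / (p₁ − p₂)²
  = (1.282 + 0.842)² · (0.46·0.54 + 0.62·0.38) / (-0.16)²
  = (2.124)² · (0.2484 + 0.2356) / 0.0256
  = 4.5114 · 0.4840 / 0.0256
  = 85.29
Round up → n = 86 per group.

n = 86 per group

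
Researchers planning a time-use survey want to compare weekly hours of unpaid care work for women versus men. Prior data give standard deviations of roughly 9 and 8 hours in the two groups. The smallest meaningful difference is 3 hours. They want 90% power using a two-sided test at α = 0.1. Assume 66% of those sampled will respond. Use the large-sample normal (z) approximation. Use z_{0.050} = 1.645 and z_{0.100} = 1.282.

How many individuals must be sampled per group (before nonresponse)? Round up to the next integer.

n = 210 per group

n = (z_{α/2} + z_β)² · (σ₁² + σ₂²) / δ²
  = (1.645 + 1.282)² · (9² + 8² = 145) / 3²
  = 8.5673 · 145 / 9
  = 138.03
Adjust for 66% response: 138.03 / 0.66 = 209.14.
Round up → n = 210 per group.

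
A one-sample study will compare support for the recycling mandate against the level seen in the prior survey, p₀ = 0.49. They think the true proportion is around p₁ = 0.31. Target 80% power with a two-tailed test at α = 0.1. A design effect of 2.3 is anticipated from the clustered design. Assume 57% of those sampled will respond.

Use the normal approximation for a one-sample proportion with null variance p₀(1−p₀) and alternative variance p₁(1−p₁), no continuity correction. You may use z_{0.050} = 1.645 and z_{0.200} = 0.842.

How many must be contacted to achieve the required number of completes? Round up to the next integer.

n = [z_{α/2}·√(p₀q₀) + z_β·√(p₁q₁)]² / (p₁ − p₀)²
  = [1.645·√(0.49·0.51) + 0.842·√(0.31·0.69)]² / (-0.18)²
  = [1.645·0.4999 + 0.842·0.4625]² / 0.0324
  = [1.2118]² / 0.0324
  = 45.32
Design effect: 2.3 × 45.32 = 104.23.
Adjust for 57% response: 104.23 / 0.57 = 182.87.
Round up → n = 183.

n = 183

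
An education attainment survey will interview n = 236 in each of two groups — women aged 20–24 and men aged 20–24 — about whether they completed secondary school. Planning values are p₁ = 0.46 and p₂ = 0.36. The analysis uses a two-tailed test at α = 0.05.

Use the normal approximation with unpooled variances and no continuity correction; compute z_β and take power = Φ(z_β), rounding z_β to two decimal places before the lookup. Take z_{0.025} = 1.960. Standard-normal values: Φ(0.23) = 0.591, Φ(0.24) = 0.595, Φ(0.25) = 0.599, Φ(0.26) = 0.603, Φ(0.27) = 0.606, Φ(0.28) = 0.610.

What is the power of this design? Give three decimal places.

z_β = |p₁−p₂|·√(n/[p₁q₁+p₂q₂]) − z_{α/2}
    = 0.10 · √(236/0.4788) − 1.960
    = 0.10 · 22.2013 − 1.960
    = 2.2201 − 1.960 = 0.2601 → 0.26
Power = Φ(0.26) = 0.603.

Power ≈ 0.603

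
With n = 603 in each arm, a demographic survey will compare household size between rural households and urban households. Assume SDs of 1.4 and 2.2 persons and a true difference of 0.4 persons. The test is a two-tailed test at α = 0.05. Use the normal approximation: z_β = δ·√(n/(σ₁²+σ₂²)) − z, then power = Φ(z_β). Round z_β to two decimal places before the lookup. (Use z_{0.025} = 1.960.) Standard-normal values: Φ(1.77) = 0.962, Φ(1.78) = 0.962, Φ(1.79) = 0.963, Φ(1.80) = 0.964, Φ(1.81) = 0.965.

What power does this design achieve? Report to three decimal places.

Power ≈ 0.965

z_β = δ·√(n/(σ₁²+σ₂²)) − z_{α/2}
    = 0.4 · √(603/6.8) − 1.960
    = 0.4 · 9.41682 − 1.960
    = 3.7667 − 1.960 = 1.8067 → 1.81
Power = Φ(1.81) = 0.965.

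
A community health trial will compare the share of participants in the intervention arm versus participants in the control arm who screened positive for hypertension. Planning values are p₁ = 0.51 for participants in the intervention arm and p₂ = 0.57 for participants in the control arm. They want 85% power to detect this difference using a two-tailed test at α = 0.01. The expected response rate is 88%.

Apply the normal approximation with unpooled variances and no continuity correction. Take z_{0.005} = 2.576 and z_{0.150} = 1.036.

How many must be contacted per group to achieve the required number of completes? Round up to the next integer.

n = 2039 per group

n = (z_{α/2} + z_β)² · [p₁(1−p₁) + p₂(1−p₂)] / (p₁ − p₂)²
  = (2.576 + 1.036)² · (0.51·0.49 + 0.57·0.43) / (-0.06)²
  = (3.612)² · (0.2499 + 0.2451) / 0.0036
  = 13.0465 · 0.4950 / 0.0036
  = 1793.90
Adjust for 88% response: 1793.90 / 0.88 = 2038.52.
Round up → n = 2039 per group.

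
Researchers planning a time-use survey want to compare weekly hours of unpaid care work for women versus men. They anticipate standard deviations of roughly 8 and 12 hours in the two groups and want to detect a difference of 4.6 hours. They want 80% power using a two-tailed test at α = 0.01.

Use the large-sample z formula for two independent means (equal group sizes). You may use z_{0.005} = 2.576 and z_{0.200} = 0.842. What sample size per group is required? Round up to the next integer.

n = 115 per group

n = (z_{α/2} + z_β)² · (σ₁² + σ₂²) / δ²
  = (2.576 + 0.842)² · (8² + 12² = 208) / 4.6²
  = 11.6827 · 208 / 21.16
  = 114.84
Round up → n = 115 per group.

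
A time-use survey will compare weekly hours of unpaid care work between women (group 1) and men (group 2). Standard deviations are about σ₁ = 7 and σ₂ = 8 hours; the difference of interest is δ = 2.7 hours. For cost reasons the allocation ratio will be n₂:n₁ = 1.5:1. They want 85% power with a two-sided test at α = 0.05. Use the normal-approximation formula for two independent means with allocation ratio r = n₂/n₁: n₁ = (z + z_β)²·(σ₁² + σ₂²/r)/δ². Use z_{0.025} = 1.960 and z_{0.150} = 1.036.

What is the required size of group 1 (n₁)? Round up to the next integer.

n₁ = 113

n₁ = (z_{α/2} + z_β)² · (σ₁² + σ₂²/r) / δ²
   = (1.960 + 1.036)² · (7² + 8²/1.5) / 2.7²
   = 8.9760 · (49 + 42.6667) / 7.29
   = 8.9760 · 91.6667 / 7.29
   = 112.87
Round up → n₁ = 113; n₂ = r·n₁ = 1.5 × 113 = 170.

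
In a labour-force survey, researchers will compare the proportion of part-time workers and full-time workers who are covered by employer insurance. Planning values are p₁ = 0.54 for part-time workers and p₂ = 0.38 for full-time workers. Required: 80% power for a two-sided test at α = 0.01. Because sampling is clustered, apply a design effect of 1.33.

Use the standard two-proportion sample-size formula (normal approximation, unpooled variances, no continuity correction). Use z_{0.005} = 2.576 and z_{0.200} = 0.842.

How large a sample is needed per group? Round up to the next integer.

n = 294 per group

n = (z_{α/2} + z_β)² · [p₁(1−p₁) + p₂(1−p₂)] / (p₁ − p₂)²
  = (2.576 + 0.842)² · (0.54·0.46 + 0.38·0.62) / (0.16)²
  = (3.418)² · (0.2484 + 0.2356) / 0.0256
  = 11.6827 · 0.4840 / 0.0256
  = 220.88
Design effect: 1.33 × 220.88 = 293.77.
Round up → n = 294 per group.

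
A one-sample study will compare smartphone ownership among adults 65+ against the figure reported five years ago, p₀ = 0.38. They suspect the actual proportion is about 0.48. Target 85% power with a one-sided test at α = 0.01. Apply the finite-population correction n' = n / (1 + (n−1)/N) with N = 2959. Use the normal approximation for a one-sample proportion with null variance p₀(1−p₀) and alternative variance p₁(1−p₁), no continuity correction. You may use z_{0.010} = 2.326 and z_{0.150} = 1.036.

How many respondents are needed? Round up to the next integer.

n = [z_α·√(p₀q₀) + z_β·√(p₁q₁)]² / (p₁ − p₀)²
  = [2.326·√(0.38·0.62) + 1.036·√(0.48·0.52)]² / (0.10)²
  = [2.326·0.4854 + 1.036·0.4996]² / 0.0100
  = [1.6466]² / 0.0100
  = 271.13
Finite-population correction (N = 2959): 271.13 / (1 + (271.13 − 1)/2959) = 248.45.
Round up → n = 249.

n = 249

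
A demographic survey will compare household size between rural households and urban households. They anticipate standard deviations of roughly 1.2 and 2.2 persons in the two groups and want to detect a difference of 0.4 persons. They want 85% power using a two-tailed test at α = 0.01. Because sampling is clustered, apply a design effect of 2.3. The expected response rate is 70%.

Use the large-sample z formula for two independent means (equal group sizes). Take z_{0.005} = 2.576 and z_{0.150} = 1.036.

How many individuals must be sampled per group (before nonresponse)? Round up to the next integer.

n = 1683 per group

n = (z_{α/2} + z_β)² · (σ₁² + σ₂²) / δ²
  = (2.576 + 1.036)² · (1.2² + 2.2² = 6.28) / 0.4²
  = 13.0465 · 6.28 / 0.16
  = 512.08
Design effect: 2.3 × 512.08 = 1177.78.
Adjust for 70% response: 1177.78 / 0.70 = 1682.54.
Round up → n = 1683 per group.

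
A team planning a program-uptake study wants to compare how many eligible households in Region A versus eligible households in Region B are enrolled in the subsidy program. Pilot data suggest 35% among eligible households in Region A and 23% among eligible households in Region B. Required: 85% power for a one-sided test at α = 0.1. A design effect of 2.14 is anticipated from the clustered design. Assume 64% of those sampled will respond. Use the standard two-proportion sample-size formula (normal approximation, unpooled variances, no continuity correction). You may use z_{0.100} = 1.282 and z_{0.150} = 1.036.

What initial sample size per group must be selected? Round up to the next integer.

n = (z_α + z_β)² · [p₁(1−p₁) + p₂(1−p₂)] / (p₁ − p₂)²
  = (1.282 + 1.036)² · (0.35·0.65 + 0.23·0.77) / (0.12)²
  = (2.318)² · (0.2275 + 0.1771) / 0.0144
  = 5.3731 · 0.4046 / 0.0144
  = 150.97
Design effect: 2.14 × 150.97 = 323.08.
Adjust for 64% response: 323.08 / 0.64 = 504.81.
Round up → n = 505 per group.

n = 505 per group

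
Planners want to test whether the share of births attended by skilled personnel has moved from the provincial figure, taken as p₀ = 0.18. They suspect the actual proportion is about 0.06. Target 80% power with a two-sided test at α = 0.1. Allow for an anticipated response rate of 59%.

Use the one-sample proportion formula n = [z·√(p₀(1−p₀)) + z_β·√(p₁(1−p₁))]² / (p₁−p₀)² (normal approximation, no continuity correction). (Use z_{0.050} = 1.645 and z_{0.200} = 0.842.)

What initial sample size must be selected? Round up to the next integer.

n = [z_{α/2}·√(p₀q₀) + z_β·√(p₁q₁)]² / (p₁ − p₀)²
  = [1.645·√(0.18·0.82) + 0.842·√(0.06·0.94)]² / (-0.12)²
  = [1.645·0.3842 + 0.842·0.2375]² / 0.0144
  = [0.8320]² / 0.0144
  = 48.07
Adjust for 59% response: 48.07 / 0.59 = 81.47.
Round up → n = 82.

n = 82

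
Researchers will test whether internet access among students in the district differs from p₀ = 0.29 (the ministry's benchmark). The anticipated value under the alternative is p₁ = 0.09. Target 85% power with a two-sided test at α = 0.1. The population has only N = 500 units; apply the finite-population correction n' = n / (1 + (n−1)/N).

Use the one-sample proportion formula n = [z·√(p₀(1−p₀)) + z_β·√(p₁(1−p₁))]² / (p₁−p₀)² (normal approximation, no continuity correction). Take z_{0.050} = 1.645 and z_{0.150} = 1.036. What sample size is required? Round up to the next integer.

n = [z_{α/2}·√(p₀q₀) + z_β·√(p₁q₁)]² / (p₁ − p₀)²
  = [1.645·√(0.29·0.71) + 1.036·√(0.09·0.91)]² / (-0.20)²
  = [1.645·0.4538 + 1.036·0.2862]² / 0.0400
  = [1.0429]² / 0.0400
  = 27.19
Finite-population correction (N = 500): 27.19 / (1 + (27.19 − 1)/500) = 25.84.
Round up → n = 26.

n = 26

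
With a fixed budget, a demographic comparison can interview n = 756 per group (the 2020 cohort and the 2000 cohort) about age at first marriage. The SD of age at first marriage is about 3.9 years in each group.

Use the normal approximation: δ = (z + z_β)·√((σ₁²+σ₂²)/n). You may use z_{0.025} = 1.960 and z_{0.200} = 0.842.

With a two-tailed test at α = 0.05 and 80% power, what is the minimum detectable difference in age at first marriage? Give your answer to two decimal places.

δ = (z_{α/2} + z_β) · √((σ₁²+σ₂²)/n)
  = (1.960 + 0.842) · √(30.42/756)
  = 2.802 · √0.04024
  = 2.802 · 0.2006
  = 0.5621

Minimum detectable difference ≈ 0.56 years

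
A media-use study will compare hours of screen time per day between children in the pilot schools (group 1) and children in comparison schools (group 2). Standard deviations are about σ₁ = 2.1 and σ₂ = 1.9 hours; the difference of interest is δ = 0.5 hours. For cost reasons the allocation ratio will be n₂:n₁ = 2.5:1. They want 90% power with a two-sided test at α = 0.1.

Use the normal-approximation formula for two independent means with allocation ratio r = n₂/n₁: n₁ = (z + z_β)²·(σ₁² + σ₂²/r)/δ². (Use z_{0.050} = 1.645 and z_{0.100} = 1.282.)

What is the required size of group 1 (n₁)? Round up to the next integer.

n₁ = (z_{α/2} + z_β)² · (σ₁² + σ₂²/r) / δ²
   = (1.645 + 1.282)² · (2.1² + 1.9²/2.5) / 0.5²
   = 8.5673 · (4.41 + 1.444) / 0.25
   = 8.5673 · 5.854 / 0.25
   = 200.61
Round up → n₁ = 201; n₂ = r·n₁ = 2.5 × 201 = 503.

n₁ = 201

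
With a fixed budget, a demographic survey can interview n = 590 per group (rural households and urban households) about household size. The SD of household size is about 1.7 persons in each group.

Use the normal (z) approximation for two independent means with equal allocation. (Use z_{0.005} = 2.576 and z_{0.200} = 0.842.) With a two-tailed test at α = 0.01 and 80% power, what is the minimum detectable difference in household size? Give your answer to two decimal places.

δ = (z_{α/2} + z_β) · √((σ₁²+σ₂²)/n)
  = (2.576 + 0.842) · √(5.78/590)
  = 3.418 · √0.0098
  = 3.418 · 0.0990
  = 0.3383

Minimum detectable difference ≈ 0.34 persons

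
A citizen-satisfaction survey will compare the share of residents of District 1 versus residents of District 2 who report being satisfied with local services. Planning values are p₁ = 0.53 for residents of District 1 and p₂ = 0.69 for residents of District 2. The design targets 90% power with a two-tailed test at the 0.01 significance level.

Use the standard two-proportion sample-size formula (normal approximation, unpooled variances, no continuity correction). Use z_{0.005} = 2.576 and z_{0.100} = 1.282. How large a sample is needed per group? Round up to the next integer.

n = (z_{α/2} + z_β)² · [p₁(1−p₁) + p₂(1−p₂)] / (p₁ − p₂)²
  = (2.576 + 1.282)² · (0.53·0.47 + 0.69·0.31) / (-0.16)²
  = (3.858)² · (0.2491 + 0.2139) / 0.0256
  = 14.8842 · 0.4630 / 0.0256
  = 269.19
Round up → n = 270 per group.

n = 270 per group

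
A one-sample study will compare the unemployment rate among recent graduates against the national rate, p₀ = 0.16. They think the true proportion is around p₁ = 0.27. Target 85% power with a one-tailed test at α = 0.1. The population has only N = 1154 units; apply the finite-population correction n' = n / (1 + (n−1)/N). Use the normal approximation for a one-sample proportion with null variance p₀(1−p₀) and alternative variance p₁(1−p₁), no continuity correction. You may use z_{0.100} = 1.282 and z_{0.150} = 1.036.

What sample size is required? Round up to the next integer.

n = 68

n = [z_α·√(p₀q₀) + z_β·√(p₁q₁)]² / (p₁ − p₀)²
  = [1.282·√(0.16·0.84) + 1.036·√(0.27·0.73)]² / (0.11)²
  = [1.282·0.3666 + 1.036·0.4440]² / 0.0121
  = [0.9299]² / 0.0121
  = 71.47
Finite-population correction (N = 1154): 71.47 / (1 + (71.47 − 1)/1154) = 67.36.
Round up → n = 68.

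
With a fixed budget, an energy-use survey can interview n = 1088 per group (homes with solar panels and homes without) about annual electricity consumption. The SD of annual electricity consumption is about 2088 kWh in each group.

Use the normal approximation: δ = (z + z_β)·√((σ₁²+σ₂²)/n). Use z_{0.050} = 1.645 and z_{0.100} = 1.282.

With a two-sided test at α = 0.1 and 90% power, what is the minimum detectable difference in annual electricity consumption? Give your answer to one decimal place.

δ = (z_{α/2} + z_β) · √((σ₁²+σ₂²)/n)
  = (1.645 + 1.282) · √(8719488/1088)
  = 2.927 · √8014.2
  = 2.927 · 89.5223
  = 262.0317

Minimum detectable difference ≈ 262.0 kWh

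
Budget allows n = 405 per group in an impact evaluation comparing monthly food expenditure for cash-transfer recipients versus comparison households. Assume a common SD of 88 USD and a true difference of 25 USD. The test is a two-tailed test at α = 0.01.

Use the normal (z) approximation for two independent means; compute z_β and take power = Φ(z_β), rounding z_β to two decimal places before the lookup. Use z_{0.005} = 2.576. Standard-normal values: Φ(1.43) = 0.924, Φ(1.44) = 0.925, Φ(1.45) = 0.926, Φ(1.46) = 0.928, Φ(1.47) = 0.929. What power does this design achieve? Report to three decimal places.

Power ≈ 0.929

z_β = δ·√(n/(σ₁²+σ₂²)) − z_{α/2}
    = 25 · √(405/15488) − 2.576
    = 25 · 0.16171 − 2.576
    = 4.0427 − 2.576 = 1.4667 → 1.47
Power = Φ(1.47) = 0.929.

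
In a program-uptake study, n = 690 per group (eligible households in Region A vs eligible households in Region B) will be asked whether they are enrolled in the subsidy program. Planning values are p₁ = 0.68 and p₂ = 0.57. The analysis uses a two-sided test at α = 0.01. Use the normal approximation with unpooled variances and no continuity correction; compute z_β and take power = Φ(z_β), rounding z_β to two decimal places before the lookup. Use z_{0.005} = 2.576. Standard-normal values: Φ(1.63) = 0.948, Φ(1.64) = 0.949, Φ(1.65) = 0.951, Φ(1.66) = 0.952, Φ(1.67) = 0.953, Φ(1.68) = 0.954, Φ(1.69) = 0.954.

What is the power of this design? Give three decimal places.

z_β = |p₁−p₂|·√(n/[p₁q₁+p₂q₂]) − z_{α/2}
    = 0.11 · √(690/0.4627) − 2.576
    = 0.11 · 38.6167 − 2.576
    = 4.2478 − 2.576 = 1.6718 → 1.67
Power = Φ(1.67) = 0.953.

Power ≈ 0.953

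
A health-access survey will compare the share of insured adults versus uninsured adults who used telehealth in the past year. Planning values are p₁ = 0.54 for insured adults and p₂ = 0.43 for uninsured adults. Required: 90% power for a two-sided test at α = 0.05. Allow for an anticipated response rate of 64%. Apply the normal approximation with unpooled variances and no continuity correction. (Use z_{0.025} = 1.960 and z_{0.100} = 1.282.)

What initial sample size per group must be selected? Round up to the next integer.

n = (z_{α/2} + z_β)² · [p₁(1−p₁) + p₂(1−p₂)] / (p₁ − p₂)²
  = (1.960 + 1.282)² · (0.54·0.46 + 0.43·0.57) / (0.11)²
  = (3.242)² · (0.2484 + 0.2451) / 0.0121
  = 10.5106 · 0.4935 / 0.0121
  = 428.67
Adjust for 64% response: 428.67 / 0.64 = 669.80.
Round up → n = 670 per group.

n = 670 per group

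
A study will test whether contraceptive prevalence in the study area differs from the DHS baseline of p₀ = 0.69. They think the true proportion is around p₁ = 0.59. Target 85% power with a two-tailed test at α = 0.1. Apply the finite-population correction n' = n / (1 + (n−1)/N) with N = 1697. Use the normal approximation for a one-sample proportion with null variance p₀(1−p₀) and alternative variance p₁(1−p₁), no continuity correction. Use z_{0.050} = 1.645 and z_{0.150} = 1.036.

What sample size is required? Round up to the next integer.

n = [z_{α/2}·√(p₀q₀) + z_β·√(p₁q₁)]² / (p₁ − p₀)²
  = [1.645·√(0.69·0.31) + 1.036·√(0.59·0.41)]² / (-0.10)²
  = [1.645·0.4625 + 1.036·0.4918]² / 0.0100
  = [1.2703]² / 0.0100
  = 161.38
Finite-population correction (N = 1697): 161.38 / (1 + (161.38 − 1)/1697) = 147.44.
Round up → n = 148.

n = 148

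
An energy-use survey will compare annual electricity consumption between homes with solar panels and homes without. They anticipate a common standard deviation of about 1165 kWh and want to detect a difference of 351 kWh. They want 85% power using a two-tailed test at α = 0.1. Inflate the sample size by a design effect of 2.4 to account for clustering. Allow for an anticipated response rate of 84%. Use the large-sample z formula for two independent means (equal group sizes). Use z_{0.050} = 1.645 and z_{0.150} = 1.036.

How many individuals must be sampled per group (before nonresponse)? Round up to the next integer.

n = 453 per group

n = (z_{α/2} + z_β)² · (σ₁² + σ₂²) / δ²
  = (1.645 + 1.036)² · (2·1165² = 2714450) / 351²
  = 7.1878 · 2714450 / 123201
  = 158.37
Design effect: 2.4 × 158.37 = 380.08.
Adjust for 84% response: 380.08 / 0.84 = 452.47.
Round up → n = 453 per group.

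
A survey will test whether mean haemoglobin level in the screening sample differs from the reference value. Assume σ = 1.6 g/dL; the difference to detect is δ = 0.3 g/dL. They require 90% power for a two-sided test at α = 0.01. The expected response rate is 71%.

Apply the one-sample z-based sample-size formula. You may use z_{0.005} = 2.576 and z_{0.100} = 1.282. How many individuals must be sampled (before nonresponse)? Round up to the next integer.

n = 597

n = (z_{α/2} + z_β)² · σ² / δ²
  = (2.576 + 1.282)² · 1.6² / 0.3²
  = 14.8842 · 2.56 / 0.09
  = 423.37
Adjust for 71% response: 423.37 / 0.71 = 596.30.
Round up → n = 597.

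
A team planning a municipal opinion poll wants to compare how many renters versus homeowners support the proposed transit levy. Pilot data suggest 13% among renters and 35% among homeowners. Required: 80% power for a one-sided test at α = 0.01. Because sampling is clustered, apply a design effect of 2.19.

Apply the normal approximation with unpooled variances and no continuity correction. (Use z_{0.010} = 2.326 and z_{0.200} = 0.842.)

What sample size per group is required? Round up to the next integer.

n = 155 per group

n = (z_α + z_β)² · [p₁(1−p₁) + p₂(1−p₂)] / (p₁ − p₂)²
  = (2.326 + 0.842)² · (0.13·0.87 + 0.35·0.65) / (-0.22)²
  = (3.168)² · (0.1131 + 0.2275) / 0.0484
  = 10.0362 · 0.3406 / 0.0484
  = 70.63
Design effect: 2.19 × 70.63 = 154.67.
Round up → n = 155 per group.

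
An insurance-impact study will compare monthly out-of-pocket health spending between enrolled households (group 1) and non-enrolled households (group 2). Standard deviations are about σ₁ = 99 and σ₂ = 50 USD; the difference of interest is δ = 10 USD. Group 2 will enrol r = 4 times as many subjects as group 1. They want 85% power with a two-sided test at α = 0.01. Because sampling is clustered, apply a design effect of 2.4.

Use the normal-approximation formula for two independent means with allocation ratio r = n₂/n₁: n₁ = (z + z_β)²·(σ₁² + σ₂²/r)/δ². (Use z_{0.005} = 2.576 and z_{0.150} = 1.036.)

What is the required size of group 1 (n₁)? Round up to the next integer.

n₁ = (z_{α/2} + z_β)² · (σ₁² + σ₂²/r) / δ²
   = (2.576 + 1.036)² · (99² + 50²/4) / 10²
   = 13.0465 · (9801 + 625) / 100
   = 13.0465 · 10426 / 100
   = 1360.23
Design effect: 2.4 × 1360.23 = 3264.56.
Round up → n₁ = 3265; n₂ = r·n₁ = 4 × 3265 = 13060.

n₁ = 3265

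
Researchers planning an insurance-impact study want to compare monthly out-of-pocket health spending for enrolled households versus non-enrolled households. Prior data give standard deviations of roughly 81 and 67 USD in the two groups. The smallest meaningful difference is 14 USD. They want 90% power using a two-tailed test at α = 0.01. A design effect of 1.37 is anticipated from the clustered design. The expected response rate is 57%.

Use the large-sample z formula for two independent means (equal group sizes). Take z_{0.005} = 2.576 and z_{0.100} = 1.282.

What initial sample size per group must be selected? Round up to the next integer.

n = (z_{α/2} + z_β)² · (σ₁² + σ₂²) / δ²
  = (2.576 + 1.282)² · (81² + 67² = 11050) / 14²
  = 14.8842 · 11050 / 196
  = 839.13
Design effect: 1.37 × 839.13 = 1149.61.
Adjust for 57% response: 1149.61 / 0.57 = 2016.86.
Round up → n = 2017 per group.

n = 2017 per group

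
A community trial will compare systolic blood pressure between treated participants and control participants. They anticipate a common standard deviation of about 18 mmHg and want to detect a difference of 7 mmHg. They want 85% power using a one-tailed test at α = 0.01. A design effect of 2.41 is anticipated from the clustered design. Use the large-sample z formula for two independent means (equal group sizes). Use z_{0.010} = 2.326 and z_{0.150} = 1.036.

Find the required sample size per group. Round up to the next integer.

n = (z_α + z_β)² · (σ₁² + σ₂²) / δ²
  = (2.326 + 1.036)² · (2·18² = 648) / 7²
  = 11.3030 · 648 / 49
  = 149.48
Design effect: 2.41 × 149.48 = 360.24.
Round up → n = 361 per group.

n = 361 per group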